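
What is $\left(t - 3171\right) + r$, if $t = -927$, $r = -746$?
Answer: $-4844$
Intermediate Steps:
$\left(t - 3171\right) + r = \left(-927 - 3171\right) - 746 = -4098 - 746 = -4844$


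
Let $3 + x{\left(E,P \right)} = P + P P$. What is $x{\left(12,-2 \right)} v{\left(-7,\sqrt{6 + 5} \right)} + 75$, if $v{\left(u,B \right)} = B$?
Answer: $75 - \sqrt{11} \approx 71.683$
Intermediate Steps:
$x{\left(E,P \right)} = -3 + P + P^{2}$ ($x{\left(E,P \right)} = -3 + \left(P + P P\right) = -3 + \left(P + P^{2}\right) = -3 + P + P^{2}$)
$x{\left(12,-2 \right)} v{\left(-7,\sqrt{6 + 5} \right)} + 75 = \left(-3 - 2 + \left(-2\right)^{2}\right) \sqrt{6 + 5} + 75 = \left(-3 - 2 + 4\right) \sqrt{11} + 75 = - \sqrt{11} + 75 = 75 - \sqrt{11}$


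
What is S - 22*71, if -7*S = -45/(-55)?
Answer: -120283/77 ≈ -1562.1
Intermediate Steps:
S = -9/77 (S = -(-45)/(7*(-55)) = -(-45)*(-1)/(7*55) = -1/7*9/11 = -9/77 ≈ -0.11688)
S - 22*71 = -9/77 - 22*71 = -9/77 - 1562 = -120283/77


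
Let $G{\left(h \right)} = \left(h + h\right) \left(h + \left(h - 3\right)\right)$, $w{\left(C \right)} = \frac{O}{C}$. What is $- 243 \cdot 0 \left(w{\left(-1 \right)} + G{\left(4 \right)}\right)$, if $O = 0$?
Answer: $0$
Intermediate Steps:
$w{\left(C \right)} = 0$ ($w{\left(C \right)} = \frac{0}{C} = 0$)
$G{\left(h \right)} = 2 h \left(-3 + 2 h\right)$ ($G{\left(h \right)} = 2 h \left(h + \left(h - 3\right)\right) = 2 h \left(h + \left(-3 + h\right)\right) = 2 h \left(-3 + 2 h\right)$)
$- 243 \cdot 0 \left(w{\left(-1 \right)} + G{\left(4 \right)}\right) = - 243 \cdot 0 \left(0 + 2 \cdot 4 \left(-3 + 2 \cdot 4\right)\right) = - 243 \cdot 0 \left(0 + 2 \cdot 4 \left(-3 + 8\right)\right) = - 243 \cdot 0 \left(0 + 2 \cdot 4 \cdot 5\right) = - 243 \cdot 0 \left(0 + 40\right) = - 243 \cdot 0 \cdot 40 = \left(-243\right) 0 = 0$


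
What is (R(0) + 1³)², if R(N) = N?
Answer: 1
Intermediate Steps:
(R(0) + 1³)² = (0 + 1³)² = (0 + 1)² = 1² = 1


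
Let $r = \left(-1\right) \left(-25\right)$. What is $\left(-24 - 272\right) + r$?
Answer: $-271$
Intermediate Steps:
$r = 25$
$\left(-24 - 272\right) + r = \left(-24 - 272\right) + 25 = -296 + 25 = -271$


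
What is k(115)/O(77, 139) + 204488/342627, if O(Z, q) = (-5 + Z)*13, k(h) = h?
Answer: 76934291/106899624 ≈ 0.71969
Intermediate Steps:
O(Z, q) = -65 + 13*Z
k(115)/O(77, 139) + 204488/342627 = 115/(-65 + 13*77) + 204488/342627 = 115/(-65 + 1001) + 204488*(1/342627) = 115/936 + 204488/342627 = 76934291/106899624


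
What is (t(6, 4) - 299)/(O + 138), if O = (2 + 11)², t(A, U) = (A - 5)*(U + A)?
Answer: -289/307 ≈ -0.94137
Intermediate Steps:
t(A, U) = (-5 + A)*(A + U)
O = 169 (O = 13² = 169)
(t(6, 4) - 299)/(O + 138) = ((6² - 5*6 - 5*4 + 6*4) - 299)/(169 + 138) = ((36 - 30 - 20 + 24) - 299)/307 = (10 - 299)*(1/307) = -289*1/307 = -289/307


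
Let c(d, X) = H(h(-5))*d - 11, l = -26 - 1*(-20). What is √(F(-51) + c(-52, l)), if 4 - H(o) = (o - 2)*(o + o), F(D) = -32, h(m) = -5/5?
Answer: √61 ≈ 7.8102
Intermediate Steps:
h(m) = -1 (h(m) = -5*⅕ = -1)
l = -6 (l = -26 + 20 = -6)
H(o) = 4 - 2*o*(-2 + o) (H(o) = 4 - (o - 2)*(o + o) = 4 - (-2 + o)*2*o = 4 - 2*o*(-2 + o))
c(d, X) = -11 - 2*d (c(d, X) = (4 - 2*(-1)² + 4*(-1))*d - 11 = (4 - 2*1 - 4)*d - 11 = (4 - 2 - 4)*d - 11 = -2*d - 11 = -11 - 2*d)
√(F(-51) + c(-52, l)) = √(-32 + (-11 - 2*(-52))) = √(-32 + (-11 + 104)) = √(-32 + 93) = √61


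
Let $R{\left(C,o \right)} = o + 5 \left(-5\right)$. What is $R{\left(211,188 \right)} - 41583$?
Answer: $-41420$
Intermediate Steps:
$R{\left(C,o \right)} = -25 + o$ ($R{\left(C,o \right)} = o - 25 = -25 + o$)
$R{\left(211,188 \right)} - 41583 = \left(-25 + 188\right) - 41583 = 163 - 41583 = -41420$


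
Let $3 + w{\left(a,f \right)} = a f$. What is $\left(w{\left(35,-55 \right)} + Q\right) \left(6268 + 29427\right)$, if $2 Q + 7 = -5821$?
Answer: $-172835190$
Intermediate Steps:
$Q = -2914$ ($Q = - \frac{7}{2} + \frac{1}{2} \left(-5821\right) = - \frac{7}{2} - \frac{5821}{2} = -2914$)
$w{\left(a,f \right)} = -3 + a f$
$\left(w{\left(35,-55 \right)} + Q\right) \left(6268 + 29427\right) = \left(\left(-3 + 35 \left(-55\right)\right) - 2914\right) \left(6268 + 29427\right) = \left(\left(-3 - 1925\right) - 2914\right) 35695 = \left(-1928 - 2914\right) 35695 = \left(-4842\right) 35695 = -172835190$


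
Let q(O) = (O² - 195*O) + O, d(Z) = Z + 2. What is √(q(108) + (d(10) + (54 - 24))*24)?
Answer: 6*I*√230 ≈ 90.995*I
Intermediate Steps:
d(Z) = 2 + Z
q(O) = O² - 194*O
√(q(108) + (d(10) + (54 - 24))*24) = √(108*(-194 + 108) + ((2 + 10) + (54 - 24))*24) = √(108*(-86) + (12 + 30)*24) = √(-9288 + 42*24) = √(-9288 + 1008) = √(-8280) = 6*I*√230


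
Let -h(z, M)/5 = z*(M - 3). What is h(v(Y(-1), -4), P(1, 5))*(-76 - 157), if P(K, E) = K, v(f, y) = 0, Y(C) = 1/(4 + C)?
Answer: 0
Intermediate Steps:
h(z, M) = -5*z*(-3 + M) (h(z, M) = -5*z*(M - 3) = -5*z*(-3 + M))
h(v(Y(-1), -4), P(1, 5))*(-76 - 157) = (5*0*(3 - 1*1))*(-76 - 157) = (5*0*(3 - 1))*(-233) = (5*0*2)*(-233) = 0*(-233) = 0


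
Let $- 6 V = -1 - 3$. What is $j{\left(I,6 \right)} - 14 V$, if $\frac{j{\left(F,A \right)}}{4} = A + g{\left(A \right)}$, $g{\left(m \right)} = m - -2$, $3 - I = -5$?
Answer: $\frac{140}{3} \approx 46.667$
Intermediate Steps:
$I = 8$ ($I = 3 - -5 = 3 + 5 = 8$)
$g{\left(m \right)} = 2 + m$ ($g{\left(m \right)} = m + 2 = 2 + m$)
$V = \frac{2}{3}$ ($V = - \frac{-1 - 3}{6} = \left(- \frac{1}{6}\right) \left(-4\right) = \frac{2}{3} \approx 0.66667$)
$j{\left(F,A \right)} = 8 + 8 A$ ($j{\left(F,A \right)} = 4 \left(A + \left(2 + A\right)\right) = 4 \left(2 + 2 A\right) = 8 + 8 A$)
$j{\left(I,6 \right)} - 14 V = \left(8 + 8 \cdot 6\right) - \frac{28}{3} = \left(8 + 48\right) - \frac{28}{3} = 56 - \frac{28}{3} = \frac{140}{3}$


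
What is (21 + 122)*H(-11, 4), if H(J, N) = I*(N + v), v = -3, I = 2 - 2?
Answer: 0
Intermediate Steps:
I = 0
H(J, N) = 0 (H(J, N) = 0*(N - 3) = 0*(-3 + N) = 0)
(21 + 122)*H(-11, 4) = (21 + 122)*0 = 143*0 = 0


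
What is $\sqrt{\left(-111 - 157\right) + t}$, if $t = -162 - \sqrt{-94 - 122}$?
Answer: $\sqrt{-430 - 6 i \sqrt{6}} \approx 0.3543 - 20.739 i$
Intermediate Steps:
$t = -162 - 6 i \sqrt{6}$ ($t = -162 - \sqrt{-216} = -162 - 6 i \sqrt{6} \approx -162.0 - 14.697 i$)
$\sqrt{\left(-111 - 157\right) + t} = \sqrt{\left(-111 - 157\right) - \left(162 + 6 i \sqrt{6}\right)} = \sqrt{-268 - \left(162 + 6 i \sqrt{6}\right)} = \sqrt{-430 - 6 i \sqrt{6}}$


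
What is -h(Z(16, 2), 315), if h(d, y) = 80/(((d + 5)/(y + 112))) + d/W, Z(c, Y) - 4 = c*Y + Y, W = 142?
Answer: -2426177/3053 ≈ -794.69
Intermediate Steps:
Z(c, Y) = 4 + Y + Y*c (Z(c, Y) = 4 + (c*Y + Y) = 4 + (Y*c + Y) = 4 + (Y + Y*c) = 4 + Y + Y*c)
h(d, y) = d/142 + 80*(112 + y)/(5 + d) (h(d, y) = 80/(((d + 5)/(y + 112))) + d/142 = 80/(((5 + d)/(112 + y))) + d*(1/142) = 80/(((5 + d)/(112 + y))) + d/142 = 80*((112 + y)/(5 + d)) + d/142 = 80*(112 + y)/(5 + d) + d/142 = d/142 + 80*(112 + y)/(5 + d))
-h(Z(16, 2), 315) = -(1272320 + (4 + 2 + 2*16)² + 5*(4 + 2 + 2*16) + 11360*315)/(142*(5 + (4 + 2 + 2*16))) = -(1272320 + (4 + 2 + 32)² + 5*(4 + 2 + 32) + 3578400)/(142*(5 + (4 + 2 + 32))) = -(1272320 + 38² + 5*38 + 3578400)/(142*(5 + 38)) = -(1272320 + 1444 + 190 + 3578400)/(142*43) = -4852354/(142*43) = -1*2426177/3053 = -2426177/3053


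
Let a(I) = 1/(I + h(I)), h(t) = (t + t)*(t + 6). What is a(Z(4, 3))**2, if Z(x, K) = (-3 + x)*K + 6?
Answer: 1/77841 ≈ 1.2847e-5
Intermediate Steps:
Z(x, K) = 6 + K*(-3 + x) (Z(x, K) = K*(-3 + x) + 6 = 6 + K*(-3 + x))
h(t) = 2*t*(6 + t) (h(t) = (2*t)*(6 + t) = 2*t*(6 + t))
a(I) = 1/(I + 2*I*(6 + I))
a(Z(4, 3))**2 = (1/((6 - 3*3 + 3*4)*(13 + 2*(6 - 3*3 + 3*4))))**2 = (1/((6 - 9 + 12)*(13 + 2*(6 - 9 + 12))))**2 = (1/(9*(13 + 2*9)))**2 = (1/(9*(13 + 18)))**2 = ((1/9)/31)**2 = ((1/9)*(1/31))**2 = (1/279)**2 = 1/77841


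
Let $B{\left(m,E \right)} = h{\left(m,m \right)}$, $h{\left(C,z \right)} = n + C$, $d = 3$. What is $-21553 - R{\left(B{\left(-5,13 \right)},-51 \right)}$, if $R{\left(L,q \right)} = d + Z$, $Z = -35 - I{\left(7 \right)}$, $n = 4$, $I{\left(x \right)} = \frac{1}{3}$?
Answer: $- \frac{64562}{3} \approx -21521.0$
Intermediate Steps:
$I{\left(x \right)} = \frac{1}{3}$
$h{\left(C,z \right)} = 4 + C$
$Z = - \frac{106}{3}$ ($Z = -35 - \frac{1}{3} = - \frac{106}{3} \approx -35.333$)
$B{\left(m,E \right)} = 4 + m$
$R{\left(L,q \right)} = - \frac{97}{3}$ ($R{\left(L,q \right)} = 3 - \frac{106}{3} = - \frac{97}{3}$)
$-21553 - R{\left(B{\left(-5,13 \right)},-51 \right)} = -21553 - - \frac{97}{3} = -21553 + \frac{97}{3} = - \frac{64562}{3}$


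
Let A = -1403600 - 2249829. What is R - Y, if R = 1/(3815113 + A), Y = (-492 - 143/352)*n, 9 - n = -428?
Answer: 278331285597/1293472 ≈ 2.1518e+5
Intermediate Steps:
n = 437 (n = 9 - 1*(-428) = 9 + 428 = 437)
A = -3653429
Y = -6885809/32 (Y = (-492 - 143/352)*437 = (-492 - 143*1/352)*437 = (-492 - 13/32)*437 = -15757/32*437 = -6885809/32 ≈ -2.1518e+5)
R = 1/161684 (R = 1/(3815113 - 3653429) = 1/161684 ≈ 6.1849e-6)
R - Y = 1/161684 - 1*(-6885809/32) = 1/161684 + 6885809/32 = 278331285597/1293472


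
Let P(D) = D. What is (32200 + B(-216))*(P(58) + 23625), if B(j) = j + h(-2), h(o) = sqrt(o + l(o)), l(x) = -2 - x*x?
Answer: 757477072 + 47366*I*sqrt(2) ≈ 7.5748e+8 + 66986.0*I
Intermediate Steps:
l(x) = -2 - x**2
h(o) = sqrt(-2 + o - o**2) (h(o) = sqrt(o + (-2 - o**2)) = sqrt(-2 + o - o**2))
B(j) = j + 2*I*sqrt(2) (B(j) = j + sqrt(-2 - 2 - 1*(-2)**2) = j + sqrt(-2 - 2 - 1*4) = j + sqrt(-2 - 2 - 4) = j + sqrt(-8) = j + 2*I*sqrt(2))
(32200 + B(-216))*(P(58) + 23625) = (32200 + (-216 + 2*I*sqrt(2)))*(58 + 23625) = (31984 + 2*I*sqrt(2))*23683 = 757477072 + 47366*I*sqrt(2)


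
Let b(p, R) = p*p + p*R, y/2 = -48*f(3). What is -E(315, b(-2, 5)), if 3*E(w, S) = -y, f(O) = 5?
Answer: -160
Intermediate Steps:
y = -480 (y = 2*(-48*5) = 2*(-240) = -480)
b(p, R) = p**2 + R*p
E(w, S) = 160 (E(w, S) = (-1*(-480))/3 = (1/3)*480 = 160)
-E(315, b(-2, 5)) = -1*160 = -160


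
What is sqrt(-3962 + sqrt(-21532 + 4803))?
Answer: sqrt(-3962 + I*sqrt(16729)) ≈ 1.0273 + 62.953*I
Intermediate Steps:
sqrt(-3962 + sqrt(-21532 + 4803)) = sqrt(-3962 + sqrt(-16729)) = sqrt(-3962 + I*sqrt(16729))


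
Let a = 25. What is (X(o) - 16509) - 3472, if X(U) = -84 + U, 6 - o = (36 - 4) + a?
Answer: -20116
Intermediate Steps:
o = -51 (o = 6 - ((36 - 4) + 25) = 6 - (32 + 25) = 6 - 1*57 = 6 - 57 = -51)
(X(o) - 16509) - 3472 = ((-84 - 51) - 16509) - 3472 = (-135 - 16509) - 3472 = -16644 - 3472 = -20116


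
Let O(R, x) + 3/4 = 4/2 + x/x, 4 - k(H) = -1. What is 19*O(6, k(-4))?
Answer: 171/4 ≈ 42.750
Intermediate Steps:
k(H) = 5 (k(H) = 4 - 1*(-1) = 4 + 1 = 5)
O(R, x) = 9/4 (O(R, x) = -¾ + (4/2 + x/x) = -¾ + (4*(½) + 1) = -¾ + (2 + 1) = -¾ + 3 = 9/4)
19*O(6, k(-4)) = 19*(9/4) = 171/4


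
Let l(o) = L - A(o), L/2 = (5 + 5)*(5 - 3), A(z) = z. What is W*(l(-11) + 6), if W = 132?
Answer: 7524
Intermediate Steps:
L = 40 (L = 2*((5 + 5)*(5 - 3)) = 2*(10*2) = 2*20 = 40)
l(o) = 40 - o
W*(l(-11) + 6) = 132*((40 - 1*(-11)) + 6) = 132*((40 + 11) + 6) = 132*(51 + 6) = 132*57 = 7524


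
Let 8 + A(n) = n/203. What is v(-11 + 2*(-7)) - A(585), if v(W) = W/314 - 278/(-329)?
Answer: 17626505/2995874 ≈ 5.8836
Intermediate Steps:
A(n) = -8 + n/203
v(W) = 278/329 + W/314 (v(W) = W*(1/314) - 278*(-1/329) = W/314 + 278/329 = 278/329 + W/314)
v(-11 + 2*(-7)) - A(585) = (278/329 + (-11 + 2*(-7))/314) - (-8 + (1/203)*585) = (278/329 + (-11 - 14)/314) - (-8 + 585/203) = (278/329 + (1/314)*(-25)) - 1*(-1039/203) = (278/329 - 25/314) + 1039/203 = 79067/103306 + 1039/203 = 17626505/2995874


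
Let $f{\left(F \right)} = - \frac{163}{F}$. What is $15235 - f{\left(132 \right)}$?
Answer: $\frac{2011183}{132} \approx 15236.0$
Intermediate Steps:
$15235 - f{\left(132 \right)} = 15235 - - \frac{163}{132} = 15235 + \frac{163}{132} = \frac{2011183}{132}$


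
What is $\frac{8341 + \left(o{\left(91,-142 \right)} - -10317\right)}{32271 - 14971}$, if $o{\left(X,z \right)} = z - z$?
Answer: $\frac{9329}{8650} \approx 1.0785$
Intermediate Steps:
$o{\left(X,z \right)} = 0$
$\frac{8341 + \left(o{\left(91,-142 \right)} - -10317\right)}{32271 - 14971} = \frac{8341 + \left(0 - -10317\right)}{32271 - 14971} = \frac{8341 + \left(0 + 10317\right)}{32271 - 14971} = \frac{8341 + 10317}{17300} = 18658 \cdot \frac{1}{17300} = \frac{9329}{8650}$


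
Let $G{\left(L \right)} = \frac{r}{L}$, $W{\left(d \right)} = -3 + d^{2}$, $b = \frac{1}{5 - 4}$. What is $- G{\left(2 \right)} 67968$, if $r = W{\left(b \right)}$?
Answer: $67968$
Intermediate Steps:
$b = 1$ ($b = 1^{-1} = 1$)
$r = -2$ ($r = -3 + 1^{2} = -3 + 1 = -2$)
$G{\left(L \right)} = - \frac{2}{L}$
$- G{\left(2 \right)} 67968 = - - \frac{2}{2} \cdot 67968 = - \left(-2\right) \frac{1}{2} \cdot 67968 = - \left(-1\right) 67968 = \left(-1\right) \left(-67968\right) = 67968$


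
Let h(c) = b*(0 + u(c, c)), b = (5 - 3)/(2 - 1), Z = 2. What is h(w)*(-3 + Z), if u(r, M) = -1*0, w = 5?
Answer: 0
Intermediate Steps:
u(r, M) = 0
b = 2 (b = 2/1 = 2*1 = 2)
h(c) = 0 (h(c) = 2*(0 + 0) = 2*0 = 0)
h(w)*(-3 + Z) = 0*(-3 + 2) = 0*(-1) = 0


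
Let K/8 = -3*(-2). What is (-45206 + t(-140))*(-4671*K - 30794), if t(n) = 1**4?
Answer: 11527365410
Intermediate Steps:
K = 48 (K = 8*(-3*(-2)) = 8*6 = 48)
t(n) = 1
(-45206 + t(-140))*(-4671*K - 30794) = (-45206 + 1)*(-4671*48 - 30794) = -45205*(-224208 - 30794) = -45205*(-255002) = 11527365410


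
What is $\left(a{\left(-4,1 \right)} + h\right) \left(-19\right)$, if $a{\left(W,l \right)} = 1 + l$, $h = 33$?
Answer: $-665$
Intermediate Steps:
$\left(a{\left(-4,1 \right)} + h\right) \left(-19\right) = \left(\left(1 + 1\right) + 33\right) \left(-19\right) = \left(2 + 33\right) \left(-19\right) = 35 \left(-19\right) = -665$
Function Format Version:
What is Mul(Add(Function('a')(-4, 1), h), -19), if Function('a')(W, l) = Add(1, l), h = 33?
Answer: -665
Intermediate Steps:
Mul(Add(Function('a')(-4, 1), h), -19) = Mul(Add(Add(1, 1), 33), -19) = Mul(Add(2, 33), -19) = Mul(35, -19) = -665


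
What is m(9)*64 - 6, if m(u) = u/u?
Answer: 58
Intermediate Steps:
m(u) = 1
m(9)*64 - 6 = 1*64 - 6 = 64 - 6 = 58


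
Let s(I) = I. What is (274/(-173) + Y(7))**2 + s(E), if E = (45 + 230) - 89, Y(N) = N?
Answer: 6444763/29929 ≈ 215.33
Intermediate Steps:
E = 186 (E = 275 - 89 = 186)
(274/(-173) + Y(7))**2 + s(E) = (274/(-173) + 7)**2 + 186 = (274*(-1/173) + 7)**2 + 186 = (-274/173 + 7)**2 + 186 = (937/173)**2 + 186 = 877969/29929 + 186 = 6444763/29929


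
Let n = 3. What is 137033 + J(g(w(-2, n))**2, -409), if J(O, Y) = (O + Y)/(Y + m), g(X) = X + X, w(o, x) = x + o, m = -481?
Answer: 24391955/178 ≈ 1.3703e+5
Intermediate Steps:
w(o, x) = o + x
g(X) = 2*X
J(O, Y) = (O + Y)/(-481 + Y) (J(O, Y) = (O + Y)/(Y - 481) = (O + Y)/(-481 + Y))
137033 + J(g(w(-2, n))**2, -409) = 137033 + ((2*(-2 + 3))**2 - 409)/(-481 - 409) = 137033 + ((2*1)**2 - 409)/(-890) = 137033 - (2**2 - 409)/890 = 137033 - (4 - 409)/890 = 137033 - 1/890*(-405) = 137033 + 81/178 = 24391955/178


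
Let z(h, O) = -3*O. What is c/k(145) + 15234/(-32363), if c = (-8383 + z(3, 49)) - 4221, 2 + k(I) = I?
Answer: -414839075/4627909 ≈ -89.639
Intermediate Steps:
k(I) = -2 + I
c = -12751 (c = (-8383 - 3*49) - 4221 = (-8383 - 147) - 4221 = -8530 - 4221 = -12751)
c/k(145) + 15234/(-32363) = -12751/(-2 + 145) + 15234/(-32363) = -12751/143 + 15234*(-1/32363) = -12751*1/143 - 15234/32363 = -12751/143 - 15234/32363 = -414839075/4627909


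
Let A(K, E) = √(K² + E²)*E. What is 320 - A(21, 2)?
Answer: 320 - 2*√445 ≈ 277.81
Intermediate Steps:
A(K, E) = E*√(E² + K²) (A(K, E) = √(E² + K²)*E = E*√(E² + K²))
320 - A(21, 2) = 320 - 2*√(2² + 21²) = 320 - 2*√(4 + 441) = 320 - 2*√445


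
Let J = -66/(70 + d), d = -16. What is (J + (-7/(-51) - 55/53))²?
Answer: 296287369/65755881 ≈ 4.5059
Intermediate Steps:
J = -11/9 (J = -66/(70 - 16) = -66/54 = -66*1/54 = -11/9 ≈ -1.2222)
(J + (-7/(-51) - 55/53))² = (-11/9 + (-7/(-51) - 55/53))² = (-11/9 + (-7*(-1/51) - 55*1/53))² = (-11/9 + (7/51 - 55/53))² = (-11/9 - 2434/2703)² = (-17213/8109)² = 296287369/65755881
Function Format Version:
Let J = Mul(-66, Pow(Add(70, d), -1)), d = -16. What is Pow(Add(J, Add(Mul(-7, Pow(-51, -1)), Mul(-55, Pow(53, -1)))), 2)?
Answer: Rational(296287369, 65755881) ≈ 4.5059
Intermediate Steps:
J = Rational(-11, 9) (J = Mul(-66, Pow(Add(70, -16), -1)) = Mul(-66, Pow(54, -1)) = Mul(-66, Rational(1, 54)) = Rational(-11, 9) ≈ -1.2222)
Pow(Add(J, Add(Mul(-7, Pow(-51, -1)), Mul(-55, Pow(53, -1)))), 2) = Pow(Add(Rational(-11, 9), Add(Mul(-7, Pow(-51, -1)), Mul(-55, Pow(53, -1)))), 2) = Pow(Add(Rational(-11, 9), Add(Mul(-7, Rational(-1, 51)), Mul(-55, Rational(1, 53)))), 2) = Pow(Add(Rational(-11, 9), Add(Rational(7, 51), Rational(-55, 53))), 2) = Pow(Add(Rational(-11, 9), Rational(-2434, 2703)), 2) = Pow(Rational(-17213, 8109), 2) = Rational(296287369, 65755881)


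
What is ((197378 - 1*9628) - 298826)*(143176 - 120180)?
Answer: -2554303696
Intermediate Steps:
((197378 - 1*9628) - 298826)*(143176 - 120180) = ((197378 - 9628) - 298826)*22996 = (187750 - 298826)*22996 = -111076*22996 = -2554303696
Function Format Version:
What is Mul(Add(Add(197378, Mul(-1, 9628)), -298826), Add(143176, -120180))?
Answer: -2554303696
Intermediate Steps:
Mul(Add(Add(197378, Mul(-1, 9628)), -298826), Add(143176, -120180)) = Mul(Add(Add(197378, -9628), -298826), 22996) = Mul(Add(187750, -298826), 22996) = Mul(-111076, 22996) = -2554303696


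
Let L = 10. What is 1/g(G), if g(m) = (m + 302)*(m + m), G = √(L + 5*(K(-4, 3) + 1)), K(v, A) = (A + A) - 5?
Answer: -1/182368 + 151*√5/911840 ≈ 0.00036481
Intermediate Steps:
K(v, A) = -5 + 2*A (K(v, A) = 2*A - 5 = -5 + 2*A)
G = 2*√5 (G = √(10 + 5*((-5 + 2*3) + 1)) = √(10 + 5*((-5 + 6) + 1)) = √(10 + 5*(1 + 1)) = √(10 + 5*2) = √(10 + 10) = √20 = 2*√5 ≈ 4.4721)
g(m) = 2*m*(302 + m) (g(m) = (302 + m)*(2*m) = 2*m*(302 + m))
1/g(G) = 1/(2*(2*√5)*(302 + 2*√5)) = 1/(4*√5*(302 + 2*√5)) = √5/(20*(302 + 2*√5))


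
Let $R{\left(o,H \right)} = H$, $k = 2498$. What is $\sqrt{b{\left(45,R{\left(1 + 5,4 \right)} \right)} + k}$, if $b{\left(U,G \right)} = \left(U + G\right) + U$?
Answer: $36 \sqrt{2} \approx 50.912$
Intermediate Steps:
$b{\left(U,G \right)} = G + 2 U$ ($b{\left(U,G \right)} = \left(G + U\right) + U = G + 2 U$)
$\sqrt{b{\left(45,R{\left(1 + 5,4 \right)} \right)} + k} = \sqrt{\left(4 + 2 \cdot 45\right) + 2498} = \sqrt{\left(4 + 90\right) + 2498} = \sqrt{94 + 2498} = \sqrt{2592} = 36 \sqrt{2}$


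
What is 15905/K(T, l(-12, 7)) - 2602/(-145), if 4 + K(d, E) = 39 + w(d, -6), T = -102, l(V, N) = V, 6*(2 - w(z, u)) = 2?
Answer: 1440979/3190 ≈ 451.72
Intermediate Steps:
w(z, u) = 5/3 (w(z, u) = 2 - ⅙*2 = 2 - ⅓ = 5/3)
K(d, E) = 110/3 (K(d, E) = -4 + (39 + 5/3) = -4 + 122/3 = 110/3)
15905/K(T, l(-12, 7)) - 2602/(-145) = 15905/(110/3) - 2602/(-145) = 15905*(3/110) - 2602*(-1/145) = 9543/22 + 2602/145 = 1440979/3190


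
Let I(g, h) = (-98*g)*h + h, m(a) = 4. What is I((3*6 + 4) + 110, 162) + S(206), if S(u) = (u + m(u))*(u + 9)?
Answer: -2050320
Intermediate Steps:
I(g, h) = h - 98*g*h (I(g, h) = -98*g*h + h = h - 98*g*h)
S(u) = (4 + u)*(9 + u) (S(u) = (u + 4)*(u + 9) = (4 + u)*(9 + u))
I((3*6 + 4) + 110, 162) + S(206) = 162*(1 - 98*((3*6 + 4) + 110)) + (36 + 206**2 + 13*206) = 162*(1 - 98*((18 + 4) + 110)) + (36 + 42436 + 2678) = 162*(1 - 98*(22 + 110)) + 45150 = 162*(1 - 98*132) + 45150 = 162*(1 - 12936) + 45150 = 162*(-12935) + 45150 = -2095470 + 45150 = -2050320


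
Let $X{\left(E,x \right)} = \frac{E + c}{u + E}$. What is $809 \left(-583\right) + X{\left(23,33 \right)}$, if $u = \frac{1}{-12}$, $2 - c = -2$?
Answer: $- \frac{129702601}{275} \approx -4.7165 \cdot 10^{5}$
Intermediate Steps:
$c = 4$ ($c = 2 - -2 = 2 + 2 = 4$)
$u = - \frac{1}{12} \approx -0.083333$
$X{\left(E,x \right)} = \frac{4 + E}{- \frac{1}{12} + E}$ ($X{\left(E,x \right)} = \frac{E + 4}{- \frac{1}{12} + E} = \frac{4 + E}{- \frac{1}{12} + E}$)
$809 \left(-583\right) + X{\left(23,33 \right)} = 809 \left(-583\right) + \frac{12 \left(4 + 23\right)}{-1 + 12 \cdot 23} = -471647 + 12 \frac{1}{-1 + 276} \cdot 27 = -471647 + 12 \cdot \frac{1}{275} \cdot 27 = -471647 + \frac{324}{275} = - \frac{129702601}{275}$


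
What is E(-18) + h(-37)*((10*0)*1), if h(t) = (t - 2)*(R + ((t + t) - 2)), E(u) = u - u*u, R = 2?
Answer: -342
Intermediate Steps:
E(u) = u - u²
h(t) = 2*t*(-2 + t) (h(t) = (t - 2)*(2 + ((t + t) - 2)) = (-2 + t)*(2 + (2*t - 2)) = (-2 + t)*(2 + (-2 + 2*t)) = (-2 + t)*(2*t) = 2*t*(-2 + t))
E(-18) + h(-37)*((10*0)*1) = -18*(1 - 1*(-18)) + (2*(-37)*(-2 - 37))*((10*0)*1) = -18*(1 + 18) + (2*(-37)*(-39))*(0*1) = -18*19 + 2886*0 = -342 + 0 = -342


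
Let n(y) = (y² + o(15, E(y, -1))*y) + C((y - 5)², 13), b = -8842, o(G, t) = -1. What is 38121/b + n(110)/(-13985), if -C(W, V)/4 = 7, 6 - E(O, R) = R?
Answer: -638890189/123655370 ≈ -5.1667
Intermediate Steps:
E(O, R) = 6 - R
C(W, V) = -28 (C(W, V) = -4*7 = -28)
n(y) = -28 + y² - y (n(y) = (y² - y) - 28 = -28 + y² - y)
38121/b + n(110)/(-13985) = 38121/(-8842) + (-28 + 110² - 1*110)/(-13985) = 38121*(-1/8842) + (-28 + 12100 - 110)*(-1/13985) = -38121/8842 + 11962*(-1/13985) = -38121/8842 - 11962/13985 = -638890189/123655370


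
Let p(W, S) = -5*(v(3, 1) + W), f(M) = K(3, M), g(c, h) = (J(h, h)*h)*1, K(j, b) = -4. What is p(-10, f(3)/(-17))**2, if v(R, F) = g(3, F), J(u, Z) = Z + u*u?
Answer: 1600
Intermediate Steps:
J(u, Z) = Z + u**2
g(c, h) = h*(h + h**2) (g(c, h) = ((h + h**2)*h)*1 = (h*(h + h**2))*1 = h*(h + h**2))
f(M) = -4
v(R, F) = F**2*(1 + F)
p(W, S) = -10 - 5*W (p(W, S) = -5*(1**2*(1 + 1) + W) = -5*(1*2 + W) = -5*(2 + W) = -10 - 5*W)
p(-10, f(3)/(-17))**2 = (-10 - 5*(-10))**2 = (-10 + 50)**2 = 40**2 = 1600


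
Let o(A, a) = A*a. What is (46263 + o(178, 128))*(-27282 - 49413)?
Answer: -5295559665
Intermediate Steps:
(46263 + o(178, 128))*(-27282 - 49413) = (46263 + 178*128)*(-27282 - 49413) = (46263 + 22784)*(-76695) = 69047*(-76695) = -5295559665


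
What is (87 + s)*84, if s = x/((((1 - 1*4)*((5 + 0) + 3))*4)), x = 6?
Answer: 29211/4 ≈ 7302.8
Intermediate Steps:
s = -1/16 (s = 6/((((1 - 1*4)*((5 + 0) + 3))*4)) = 6/((((1 - 4)*(5 + 3))*4)) = 6/((-3*8*4)) = 6/((-24*4)) = 6/(-96) = 6*(-1/96) = -1/16 ≈ -0.062500)
(87 + s)*84 = (87 - 1/16)*84 = (1391/16)*84 = 29211/4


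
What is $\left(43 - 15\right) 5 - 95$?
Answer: $45$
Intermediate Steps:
$\left(43 - 15\right) 5 - 95 = 28 \cdot 5 - 95 = 140 - 95 = 45$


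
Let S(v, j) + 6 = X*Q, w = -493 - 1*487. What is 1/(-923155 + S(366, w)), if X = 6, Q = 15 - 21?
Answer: -1/923197 ≈ -1.0832e-6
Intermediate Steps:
Q = -6
w = -980 (w = -493 - 487 = -980)
S(v, j) = -42 (S(v, j) = -6 + 6*(-6) = -6 - 36 = -42)
1/(-923155 + S(366, w)) = 1/(-923155 - 42) = 1/(-923197) = -1/923197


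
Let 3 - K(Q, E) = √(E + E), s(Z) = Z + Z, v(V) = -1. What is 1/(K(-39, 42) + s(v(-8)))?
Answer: -1/83 - 2*√21/83 ≈ -0.12247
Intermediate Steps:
s(Z) = 2*Z
K(Q, E) = 3 - √2*√E (K(Q, E) = 3 - √(E + E) = 3 - √(2*E) = 3 - √2*√E)
1/(K(-39, 42) + s(v(-8))) = 1/((3 - √2*√42) + 2*(-1)) = 1/((3 - 2*√21) - 2) = 1/(1 - 2*√21)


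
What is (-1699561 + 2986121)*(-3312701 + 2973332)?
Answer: -436618580640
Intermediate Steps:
(-1699561 + 2986121)*(-3312701 + 2973332) = 1286560*(-339369) = -436618580640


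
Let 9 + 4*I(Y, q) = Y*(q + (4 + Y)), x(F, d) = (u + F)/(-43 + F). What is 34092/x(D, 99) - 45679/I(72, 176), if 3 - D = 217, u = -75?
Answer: 158839609016/5241015 ≈ 30307.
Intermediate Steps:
D = -214 (D = 3 - 1*217 = 3 - 217 = -214)
x(F, d) = (-75 + F)/(-43 + F)
I(Y, q) = -9/4 + Y*(4 + Y + q)/4 (I(Y, q) = -9/4 + (Y*(q + (4 + Y)))/4 = -9/4 + (Y*(4 + Y + q))/4 = -9/4 + Y*(4 + Y + q)/4)
34092/x(D, 99) - 45679/I(72, 176) = 34092/(((-75 - 214)/(-43 - 214))) - 45679/(-9/4 + 72 + (¼)*72² + (¼)*72*176) = 34092/((-289/(-257))) - 45679/(-9/4 + 72 + (¼)*5184 + 3168) = 34092/((-1/257*(-289))) - 45679/(-9/4 + 72 + 1296 + 3168) = 34092/(289/257) - 45679/18135/4 = 34092*(257/289) - 45679*4/18135 = 8761644/289 - 182716/18135 = 158839609016/5241015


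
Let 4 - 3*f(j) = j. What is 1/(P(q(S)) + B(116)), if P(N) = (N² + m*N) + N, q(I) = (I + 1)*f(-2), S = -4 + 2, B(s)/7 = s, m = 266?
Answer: 1/282 ≈ 0.0035461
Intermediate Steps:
f(j) = 4/3 - j/3
B(s) = 7*s
S = -2
q(I) = 2 + 2*I (q(I) = (I + 1)*(4/3 - ⅓*(-2)) = (1 + I)*(4/3 + ⅔) = (1 + I)*2 = 2 + 2*I)
P(N) = N² + 267*N (P(N) = (N² + 266*N) + N = N² + 267*N)
1/(P(q(S)) + B(116)) = 1/((2 + 2*(-2))*(267 + (2 + 2*(-2))) + 7*116) = 1/((2 - 4)*(267 + (2 - 4)) + 812) = 1/(-2*(267 - 2) + 812) = 1/(-2*265 + 812) = 1/(-530 + 812) = 1/282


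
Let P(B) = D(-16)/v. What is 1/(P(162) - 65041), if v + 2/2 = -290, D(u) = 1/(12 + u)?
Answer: -1164/75707723 ≈ -1.5375e-5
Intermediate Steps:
v = -291 (v = -1 - 290 = -291)
P(B) = 1/1164 (P(B) = 1/((12 - 16)*(-291)) = -1/291/(-4) = -¼*(-1/291) = 1/1164)
1/(P(162) - 65041) = 1/(1/1164 - 65041) = 1/(-75707723/1164) = -1164/75707723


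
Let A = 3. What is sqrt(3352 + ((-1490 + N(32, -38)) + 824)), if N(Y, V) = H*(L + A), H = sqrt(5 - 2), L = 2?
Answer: sqrt(2686 + 5*sqrt(3)) ≈ 51.910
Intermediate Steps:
H = sqrt(3) ≈ 1.7320
N(Y, V) = 5*sqrt(3) (N(Y, V) = sqrt(3)*(2 + 3) = sqrt(3)*5 = 5*sqrt(3))
sqrt(3352 + ((-1490 + N(32, -38)) + 824)) = sqrt(3352 + ((-1490 + 5*sqrt(3)) + 824)) = sqrt(3352 + (-666 + 5*sqrt(3))) = sqrt(2686 + 5*sqrt(3))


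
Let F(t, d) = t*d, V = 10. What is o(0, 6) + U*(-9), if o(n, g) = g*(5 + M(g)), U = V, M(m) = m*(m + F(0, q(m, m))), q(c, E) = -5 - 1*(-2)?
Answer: 156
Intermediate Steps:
q(c, E) = -3 (q(c, E) = -5 + 2 = -3)
F(t, d) = d*t
M(m) = m**2 (M(m) = m*(m - 3*0) = m*(m + 0) = m*m = m**2)
U = 10
o(n, g) = g*(5 + g**2)
o(0, 6) + U*(-9) = 6*(5 + 6**2) + 10*(-9) = 6*(5 + 36) - 90 = 6*41 - 90 = 246 - 90 = 156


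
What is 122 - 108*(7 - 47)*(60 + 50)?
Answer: 475322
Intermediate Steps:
122 - 108*(7 - 47)*(60 + 50) = 122 - (-4320)*110 = 122 - 108*(-4400) = 122 + 475200 = 475322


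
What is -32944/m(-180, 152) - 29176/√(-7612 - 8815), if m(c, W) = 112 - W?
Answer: 4118/5 + 29176*I*√16427/16427 ≈ 823.6 + 227.64*I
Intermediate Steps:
-32944/m(-180, 152) - 29176/√(-7612 - 8815) = -32944/(112 - 1*152) - 29176/√(-7612 - 8815) = -32944/(112 - 152) - 29176*(-I*√16427/16427) = -32944/(-40) - 29176*(-I*√16427/16427) = -32944*(-1/40) - (-29176)*I*√16427/16427 = 4118/5 + 29176*I*√16427/16427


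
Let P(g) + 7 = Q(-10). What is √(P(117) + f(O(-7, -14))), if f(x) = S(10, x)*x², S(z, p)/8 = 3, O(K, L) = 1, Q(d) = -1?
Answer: 4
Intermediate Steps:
P(g) = -8 (P(g) = -7 - 1 = -8)
S(z, p) = 24 (S(z, p) = 8*3 = 24)
f(x) = 24*x²
√(P(117) + f(O(-7, -14))) = √(-8 + 24*1²) = √(-8 + 24*1) = √(-8 + 24) = √16 = 4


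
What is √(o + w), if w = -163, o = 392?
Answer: √229 ≈ 15.133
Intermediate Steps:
√(o + w) = √(392 - 163) = √229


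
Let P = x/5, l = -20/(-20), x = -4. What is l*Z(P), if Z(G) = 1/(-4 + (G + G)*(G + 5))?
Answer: -25/268 ≈ -0.093284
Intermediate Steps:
l = 1 (l = -20*(-1/20) = 1)
P = -⅘ (P = -4/5 = -4*⅕ = -⅘ ≈ -0.80000)
Z(G) = 1/(-4 + 2*G*(5 + G)) (Z(G) = 1/(-4 + (2*G)*(5 + G)) = 1/(-4 + 2*G*(5 + G)))
l*Z(P) = 1*(1/(2*(-2 + (-⅘)² + 5*(-⅘)))) = 1*(1/(2*(-2 + 16/25 - 4))) = 1*(1/(2*(-134/25))) = 1*((½)*(-25/134)) = 1*(-25/268) = -25/268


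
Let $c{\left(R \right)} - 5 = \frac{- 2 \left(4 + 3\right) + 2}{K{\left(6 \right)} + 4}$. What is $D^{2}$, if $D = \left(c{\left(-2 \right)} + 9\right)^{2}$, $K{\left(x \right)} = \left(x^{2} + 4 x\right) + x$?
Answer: $\frac{54875873536}{1500625} \approx 36569.0$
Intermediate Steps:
$K{\left(x \right)} = x^{2} + 5 x$
$c{\left(R \right)} = \frac{169}{35}$ ($c{\left(R \right)} = 5 + \frac{- 2 \left(4 + 3\right) + 2}{6 \left(5 + 6\right) + 4} = 5 + \frac{\left(-2\right) 7 + 2}{6 \cdot 11 + 4} = 5 + \frac{-14 + 2}{66 + 4} = 5 - \frac{12}{70} = 5 - \frac{6}{35} = \frac{169}{35}$)
$D = \frac{234256}{1225}$ ($D = \left(\frac{169}{35} + 9\right)^{2} = \left(\frac{484}{35}\right)^{2} = \frac{234256}{1225} \approx 191.23$)
$D^{2} = \left(\frac{234256}{1225}\right)^{2} = \frac{54875873536}{1500625}$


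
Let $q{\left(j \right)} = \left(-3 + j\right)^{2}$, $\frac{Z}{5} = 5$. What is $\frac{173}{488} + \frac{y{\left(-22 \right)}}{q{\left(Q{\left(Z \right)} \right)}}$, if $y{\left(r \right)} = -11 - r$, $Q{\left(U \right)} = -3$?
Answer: $\frac{2899}{4392} \approx 0.66006$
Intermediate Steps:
$Z = 25$ ($Z = 5 \cdot 5 = 25$)
$\frac{173}{488} + \frac{y{\left(-22 \right)}}{q{\left(Q{\left(Z \right)} \right)}} = \frac{173}{488} + \frac{-11 - -22}{\left(-3 - 3\right)^{2}} = 173 \cdot \frac{1}{488} + \frac{-11 + 22}{\left(-6\right)^{2}} = \frac{173}{488} + \frac{11}{36} = \frac{2899}{4392}$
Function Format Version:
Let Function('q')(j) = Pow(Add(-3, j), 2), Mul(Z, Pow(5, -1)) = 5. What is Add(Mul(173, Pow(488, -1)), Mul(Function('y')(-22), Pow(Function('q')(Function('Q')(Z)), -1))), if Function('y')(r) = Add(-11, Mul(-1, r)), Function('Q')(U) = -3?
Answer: Rational(2899, 4392) ≈ 0.66006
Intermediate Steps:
Z = 25 (Z = Mul(5, 5) = 25)
Add(Mul(173, Pow(488, -1)), Mul(Function('y')(-22), Pow(Function('q')(Function('Q')(Z)), -1))) = Add(Mul(173, Pow(488, -1)), Mul(Add(-11, Mul(-1, -22)), Pow(Pow(Add(-3, -3), 2), -1))) = Add(Mul(173, Rational(1, 488)), Mul(Add(-11, 22), Pow(Pow(-6, 2), -1))) = Add(Rational(173, 488), Mul(11, Pow(36, -1))) = Add(Rational(173, 488), Mul(11, Rational(1, 36))) = Add(Rational(173, 488), Rational(11, 36)) = Rational(2899, 4392)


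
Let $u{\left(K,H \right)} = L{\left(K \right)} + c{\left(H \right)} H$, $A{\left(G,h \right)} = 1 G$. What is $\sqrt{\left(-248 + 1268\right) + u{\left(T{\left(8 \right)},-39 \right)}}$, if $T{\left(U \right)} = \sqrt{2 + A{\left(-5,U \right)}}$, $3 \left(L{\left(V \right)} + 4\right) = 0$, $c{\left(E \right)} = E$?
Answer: $\sqrt{2537} \approx 50.369$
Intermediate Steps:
$L{\left(V \right)} = -4$ ($L{\left(V \right)} = -4 + \frac{1}{3} \cdot 0 = -4 + 0 = -4$)
$A{\left(G,h \right)} = G$
$T{\left(U \right)} = i \sqrt{3}$ ($T{\left(U \right)} = \sqrt{2 - 5} = \sqrt{-3} = i \sqrt{3}$)
$u{\left(K,H \right)} = -4 + H^{2}$ ($u{\left(K,H \right)} = -4 + H H = -4 + H^{2}$)
$\sqrt{\left(-248 + 1268\right) + u{\left(T{\left(8 \right)},-39 \right)}} = \sqrt{\left(-248 + 1268\right) - \left(4 - \left(-39\right)^{2}\right)} = \sqrt{1020 + \left(-4 + 1521\right)} = \sqrt{1020 + 1517} = \sqrt{2537}$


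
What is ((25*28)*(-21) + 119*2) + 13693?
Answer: -769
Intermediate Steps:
((25*28)*(-21) + 119*2) + 13693 = (700*(-21) + 238) + 13693 = (-14700 + 238) + 13693 = -14462 + 13693 = -769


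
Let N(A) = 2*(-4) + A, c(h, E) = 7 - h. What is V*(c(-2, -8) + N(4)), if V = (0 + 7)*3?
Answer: 105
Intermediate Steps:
V = 21 (V = 7*3 = 21)
N(A) = -8 + A
V*(c(-2, -8) + N(4)) = 21*((7 - 1*(-2)) + (-8 + 4)) = 21*((7 + 2) - 4) = 21*(9 - 4) = 21*5 = 105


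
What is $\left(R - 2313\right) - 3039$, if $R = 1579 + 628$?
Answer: $-3145$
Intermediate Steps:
$R = 2207$
$\left(R - 2313\right) - 3039 = \left(2207 - 2313\right) - 3039 = -106 - 3039 = -3145$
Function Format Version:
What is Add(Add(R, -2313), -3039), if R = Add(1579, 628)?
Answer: -3145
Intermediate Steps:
R = 2207
Add(Add(R, -2313), -3039) = Add(Add(2207, -2313), -3039) = Add(-106, -3039) = -3145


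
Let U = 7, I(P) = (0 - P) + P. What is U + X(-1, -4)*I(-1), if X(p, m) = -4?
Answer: 7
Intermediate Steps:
I(P) = 0 (I(P) = -P + P = 0)
U + X(-1, -4)*I(-1) = 7 - 4*0 = 7 + 0 = 7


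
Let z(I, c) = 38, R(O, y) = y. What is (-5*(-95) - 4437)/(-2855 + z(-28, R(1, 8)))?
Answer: 3962/2817 ≈ 1.4065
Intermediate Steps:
(-5*(-95) - 4437)/(-2855 + z(-28, R(1, 8))) = (-5*(-95) - 4437)/(-2855 + 38) = (475 - 4437)/(-2817) = -3962*(-1/2817) = 3962/2817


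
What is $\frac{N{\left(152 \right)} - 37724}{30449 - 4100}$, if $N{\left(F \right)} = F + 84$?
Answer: $- \frac{12496}{8783} \approx -1.4227$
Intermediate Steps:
$N{\left(F \right)} = 84 + F$
$\frac{N{\left(152 \right)} - 37724}{30449 - 4100} = \frac{\left(84 + 152\right) - 37724}{30449 - 4100} = \frac{236 - 37724}{26349} = \left(-37488\right) \frac{1}{26349} = - \frac{12496}{8783}$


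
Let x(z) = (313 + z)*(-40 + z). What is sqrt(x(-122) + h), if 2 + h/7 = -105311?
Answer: I*sqrt(768133) ≈ 876.43*I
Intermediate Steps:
h = -737191 (h = -14 + 7*(-105311) = -14 - 737177 = -737191)
x(z) = (-40 + z)*(313 + z)
sqrt(x(-122) + h) = sqrt((-12520 + (-122)**2 + 273*(-122)) - 737191) = sqrt((-12520 + 14884 - 33306) - 737191) = sqrt(-30942 - 737191) = sqrt(-768133) = I*sqrt(768133)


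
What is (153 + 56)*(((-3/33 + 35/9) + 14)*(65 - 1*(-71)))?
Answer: 4553008/9 ≈ 5.0589e+5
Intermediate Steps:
(153 + 56)*(((-3/33 + 35/9) + 14)*(65 - 1*(-71))) = 209*(((-3*1/33 + 35*(⅑)) + 14)*(65 + 71)) = 209*(((-1/11 + 35/9) + 14)*136) = 209*((376/99 + 14)*136) = 209*((1762/99)*136) = 209*(239632/99) = 4553008/9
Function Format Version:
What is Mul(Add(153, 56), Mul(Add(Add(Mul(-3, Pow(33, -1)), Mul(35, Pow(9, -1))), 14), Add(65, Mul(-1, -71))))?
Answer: Rational(4553008, 9) ≈ 5.0589e+5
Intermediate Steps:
Mul(Add(153, 56), Mul(Add(Add(Mul(-3, Pow(33, -1)), Mul(35, Pow(9, -1))), 14), Add(65, Mul(-1, -71)))) = Mul(209, Mul(Add(Add(Mul(-3, Rational(1, 33)), Mul(35, Rational(1, 9))), 14), Add(65, 71))) = Mul(209, Mul(Add(Add(Rational(-1, 11), Rational(35, 9)), 14), 136)) = Mul(209, Mul(Add(Rational(376, 99), 14), 136)) = Mul(209, Mul(Rational(1762, 99), 136)) = Mul(209, Rational(239632, 99)) = Rational(4553008, 9)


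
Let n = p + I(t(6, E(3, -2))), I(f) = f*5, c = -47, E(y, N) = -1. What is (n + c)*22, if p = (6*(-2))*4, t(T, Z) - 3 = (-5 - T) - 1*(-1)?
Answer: -2860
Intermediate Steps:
t(T, Z) = -1 - T (t(T, Z) = 3 + ((-5 - T) - 1*(-1)) = 3 + ((-5 - T) + 1) = 3 + (-4 - T) = -1 - T)
p = -48 (p = -12*4 = -48)
I(f) = 5*f
n = -83 (n = -48 + 5*(-1 - 1*6) = -48 + 5*(-1 - 6) = -48 + 5*(-7) = -48 - 35 = -83)
(n + c)*22 = (-83 - 47)*22 = -130*22 = -2860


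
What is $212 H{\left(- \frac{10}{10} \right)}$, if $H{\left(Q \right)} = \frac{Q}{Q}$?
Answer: $212$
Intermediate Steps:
$H{\left(Q \right)} = 1$
$212 H{\left(- \frac{10}{10} \right)} = 212 \cdot 1 = 212$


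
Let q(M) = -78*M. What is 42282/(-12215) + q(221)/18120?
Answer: -32557067/7377860 ≈ -4.4128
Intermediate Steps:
42282/(-12215) + q(221)/18120 = 42282/(-12215) - 78*221/18120 = 42282*(-1/12215) - 17238*1/18120 = -42282/12215 - 2873/3020 = -32557067/7377860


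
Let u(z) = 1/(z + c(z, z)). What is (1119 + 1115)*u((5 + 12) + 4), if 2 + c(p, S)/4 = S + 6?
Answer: 2234/121 ≈ 18.463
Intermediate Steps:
c(p, S) = 16 + 4*S (c(p, S) = -8 + 4*(S + 6) = -8 + 4*(6 + S) = -8 + (24 + 4*S) = 16 + 4*S)
u(z) = 1/(16 + 5*z) (u(z) = 1/(z + (16 + 4*z)) = 1/(16 + 5*z))
(1119 + 1115)*u((5 + 12) + 4) = (1119 + 1115)/(16 + 5*((5 + 12) + 4)) = 2234/(16 + 5*(17 + 4)) = 2234/(16 + 5*21) = 2234/(16 + 105) = 2234/121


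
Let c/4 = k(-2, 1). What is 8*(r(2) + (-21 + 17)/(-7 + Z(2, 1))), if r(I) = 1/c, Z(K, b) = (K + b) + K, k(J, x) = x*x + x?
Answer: 17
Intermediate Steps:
k(J, x) = x + x**2 (k(J, x) = x**2 + x = x + x**2)
c = 8 (c = 4*(1*(1 + 1)) = 4*(1*2) = 4*2 = 8)
Z(K, b) = b + 2*K
r(I) = 1/8
8*(r(2) + (-21 + 17)/(-7 + Z(2, 1))) = 8*(1/8 + (-21 + 17)/(-7 + (1 + 2*2))) = 8*(1/8 - 4/(-7 + (1 + 4))) = 8*(1/8 - 4/(-7 + 5)) = 8*(1/8 - 4/(-2)) = 8*(1/8 - 4*(-1/2)) = 8*(1/8 + 2) = 8*(17/8) = 17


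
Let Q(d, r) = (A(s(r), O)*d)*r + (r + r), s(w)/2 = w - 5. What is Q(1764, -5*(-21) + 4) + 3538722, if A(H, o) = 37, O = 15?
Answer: 10653152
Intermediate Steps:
s(w) = -10 + 2*w (s(w) = 2*(w - 5) = 2*(-5 + w) = -10 + 2*w)
Q(d, r) = 2*r + 37*d*r (Q(d, r) = (37*d)*r + (r + r) = 37*d*r + 2*r = 2*r + 37*d*r)
Q(1764, -5*(-21) + 4) + 3538722 = (-5*(-21) + 4)*(2 + 37*1764) + 3538722 = (105 + 4)*(2 + 65268) + 3538722 = 109*65270 + 3538722 = 7114430 + 3538722 = 10653152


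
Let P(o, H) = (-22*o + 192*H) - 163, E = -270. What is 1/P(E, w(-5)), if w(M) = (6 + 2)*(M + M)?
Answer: -1/9583 ≈ -0.00010435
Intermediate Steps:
w(M) = 16*M (w(M) = 8*(2*M) = 16*M)
P(o, H) = -163 - 22*o + 192*H
1/P(E, w(-5)) = 1/(-163 - 22*(-270) + 192*(16*(-5))) = 1/(-163 + 5940 + 192*(-80)) = 1/(-163 + 5940 - 15360) = 1/(-9583) = -1/9583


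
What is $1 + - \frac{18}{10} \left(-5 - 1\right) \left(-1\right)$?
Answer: $- \frac{49}{5} \approx -9.8$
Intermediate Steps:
$1 + - \frac{18}{10} \left(-5 - 1\right) \left(-1\right) = 1 + \left(-18\right) \frac{1}{10} \left(\left(-6\right) \left(-1\right)\right) = 1 - \frac{54}{5} = - \frac{49}{5}$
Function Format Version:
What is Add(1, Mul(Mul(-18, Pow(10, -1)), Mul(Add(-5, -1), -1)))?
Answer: Rational(-49, 5) ≈ -9.8000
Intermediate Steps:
Add(1, Mul(Mul(-18, Pow(10, -1)), Mul(Add(-5, -1), -1))) = Add(1, Mul(Mul(-18, Rational(1, 10)), Mul(-6, -1))) = Add(1, Mul(Rational(-9, 5), 6)) = Add(1, Rational(-54, 5)) = Rational(-49, 5)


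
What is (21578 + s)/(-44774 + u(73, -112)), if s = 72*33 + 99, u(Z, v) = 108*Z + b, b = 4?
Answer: -24053/36886 ≈ -0.65209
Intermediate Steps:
u(Z, v) = 4 + 108*Z (u(Z, v) = 108*Z + 4 = 4 + 108*Z)
s = 2475 (s = 2376 + 99 = 2475)
(21578 + s)/(-44774 + u(73, -112)) = (21578 + 2475)/(-44774 + (4 + 108*73)) = 24053/(-44774 + (4 + 7884)) = 24053/(-44774 + 7888) = 24053/(-36886) = 24053*(-1/36886) = -24053/36886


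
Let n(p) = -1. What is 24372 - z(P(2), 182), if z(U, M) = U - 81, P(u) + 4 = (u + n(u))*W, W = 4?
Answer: 24453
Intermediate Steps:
P(u) = -8 + 4*u (P(u) = -4 + (u - 1)*4 = -4 + (-1 + u)*4 = -4 + (-4 + 4*u) = -8 + 4*u)
z(U, M) = -81 + U
24372 - z(P(2), 182) = 24372 - (-81 + (-8 + 4*2)) = 24372 - (-81 + (-8 + 8)) = 24372 - (-81 + 0) = 24372 - 1*(-81) = 24372 + 81 = 24453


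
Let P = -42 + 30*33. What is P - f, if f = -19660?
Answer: 20608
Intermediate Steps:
P = 948 (P = -42 + 990 = 948)
P - f = 948 - 1*(-19660) = 948 + 19660 = 20608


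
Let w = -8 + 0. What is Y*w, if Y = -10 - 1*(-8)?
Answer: 16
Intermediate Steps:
w = -8
Y = -2 (Y = -10 + 8 = -2)
Y*w = -2*(-8) = 16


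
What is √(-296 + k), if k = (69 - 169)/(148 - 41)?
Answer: 26*I*√5029/107 ≈ 17.232*I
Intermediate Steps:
k = -100/107 ≈ -0.93458
√(-296 + k) = √(-296 - 100/107) = √(-31772/107) = 26*I*√5029/107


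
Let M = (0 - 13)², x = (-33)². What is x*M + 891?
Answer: 184932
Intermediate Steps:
x = 1089
M = 169 (M = (-13)² = 169)
x*M + 891 = 1089*169 + 891 = 184041 + 891 = 184932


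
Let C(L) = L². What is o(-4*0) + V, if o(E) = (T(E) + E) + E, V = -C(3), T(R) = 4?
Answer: -5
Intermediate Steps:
V = -9 (V = -1*3² = -1*9 = -9)
o(E) = 4 + 2*E (o(E) = (4 + E) + E = 4 + 2*E)
o(-4*0) + V = (4 + 2*(-4*0)) - 9 = (4 + 2*0) - 9 = (4 + 0) - 9 = 4 - 9 = -5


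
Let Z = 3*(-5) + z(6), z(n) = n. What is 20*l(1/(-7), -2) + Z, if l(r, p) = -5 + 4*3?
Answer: 131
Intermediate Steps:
l(r, p) = 7 (l(r, p) = -5 + 12 = 7)
Z = -9 (Z = 3*(-5) + 6 = -15 + 6 = -9)
20*l(1/(-7), -2) + Z = 20*7 - 9 = 140 - 9 = 131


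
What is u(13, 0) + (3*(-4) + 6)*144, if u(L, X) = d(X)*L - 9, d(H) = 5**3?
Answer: 752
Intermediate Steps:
d(H) = 125
u(L, X) = -9 + 125*L (u(L, X) = 125*L - 9 = -9 + 125*L)
u(13, 0) + (3*(-4) + 6)*144 = (-9 + 125*13) + (3*(-4) + 6)*144 = (-9 + 1625) + (-12 + 6)*144 = 1616 - 6*144 = 1616 - 864 = 752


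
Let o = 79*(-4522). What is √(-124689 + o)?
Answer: I*√481927 ≈ 694.21*I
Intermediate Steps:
o = -357238
√(-124689 + o) = √(-124689 - 357238) = √(-481927) = I*√481927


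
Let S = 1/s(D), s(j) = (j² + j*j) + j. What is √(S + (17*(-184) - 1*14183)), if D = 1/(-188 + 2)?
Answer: I*√37027930/46 ≈ 132.28*I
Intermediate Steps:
D = -1/186 (D = 1/(-186) = -1/186 ≈ -0.0053763)
s(j) = j + 2*j² (s(j) = (j² + j²) + j = 2*j² + j = j + 2*j²)
S = -8649/46 (S = 1/(-(1 + 2*(-1/186))/186) = 1/(-(1 - 1/93)/186) = 1/(-1/186*92/93) = 1/(-46/8649) = -8649/46 ≈ -188.02)
√(S + (17*(-184) - 1*14183)) = √(-8649/46 + (17*(-184) - 1*14183)) = √(-8649/46 + (-3128 - 14183)) = √(-8649/46 - 17311) = √(-804955/46) = I*√37027930/46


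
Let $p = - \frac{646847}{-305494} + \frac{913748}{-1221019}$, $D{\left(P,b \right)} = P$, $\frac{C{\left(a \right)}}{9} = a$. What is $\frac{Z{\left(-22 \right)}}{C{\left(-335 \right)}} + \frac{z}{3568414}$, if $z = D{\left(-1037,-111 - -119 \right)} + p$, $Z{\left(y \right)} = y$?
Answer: $\frac{28118793603365882173}{4013170932544923909060} \approx 0.0070066$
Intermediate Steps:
$C{\left(a \right)} = 9 a$
$p = \frac{510667945581}{373013978386}$ ($p = \left(-646847\right) \left(- \frac{1}{305494}\right) + 913748 \left(- \frac{1}{1221019}\right) = \frac{646847}{305494} - \frac{913748}{1221019} = \frac{510667945581}{373013978386} \approx 1.369$)
$z = - \frac{386304827640701}{373013978386}$ ($z = -1037 + \frac{510667945581}{373013978386} = - \frac{386304827640701}{373013978386} \approx -1035.6$)
$\frac{Z{\left(-22 \right)}}{C{\left(-335 \right)}} + \frac{z}{3568414} = - \frac{22}{9 \left(-335\right)} - \frac{386304827640701}{373013978386 \cdot 3568414} = - \frac{22}{-3015} - \frac{386304827640701}{1331068302668299804} = \left(-22\right) \left(- \frac{1}{3015}\right) - \frac{386304827640701}{1331068302668299804} = \frac{22}{3015} - \frac{386304827640701}{1331068302668299804} = \frac{28118793603365882173}{4013170932544923909060}$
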